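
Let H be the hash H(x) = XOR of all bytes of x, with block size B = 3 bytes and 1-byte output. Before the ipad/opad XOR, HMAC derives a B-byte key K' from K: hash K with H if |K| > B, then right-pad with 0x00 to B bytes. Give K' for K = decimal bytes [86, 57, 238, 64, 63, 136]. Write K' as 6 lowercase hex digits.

|K| = 6 > B = 3, so first hash the key.
H(K): XOR 56⊕39⊕ee⊕40⊕3f⊕88 = 76.
Zero-pad H(K) = 76 to 3 bytes: K' = 76 00 00.

760000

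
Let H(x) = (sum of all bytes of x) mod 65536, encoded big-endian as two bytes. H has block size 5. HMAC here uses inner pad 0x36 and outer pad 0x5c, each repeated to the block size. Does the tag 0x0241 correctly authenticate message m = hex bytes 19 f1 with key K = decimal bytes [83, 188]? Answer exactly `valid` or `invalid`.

invalid

Key decimal bytes [83, 188] = 53 bc is 2 bytes ≤ B = 5; zero-pad to 5 bytes: K' = 53 bc 00 00 00.
K' ⊕ ipad = 65 8a 36 36 36; K' ⊕ opad = 0f e0 5c 5c 5c.
Inner hash: sum = 101+138+54+54+54+25+241 = 667 → 02 9b.
Outer hash (recomputed tag): sum = 15+224+92+92+92+2+155 = 672 → 02 a0.
Recomputed tag = 02a0; claimed = 0241 → mismatch.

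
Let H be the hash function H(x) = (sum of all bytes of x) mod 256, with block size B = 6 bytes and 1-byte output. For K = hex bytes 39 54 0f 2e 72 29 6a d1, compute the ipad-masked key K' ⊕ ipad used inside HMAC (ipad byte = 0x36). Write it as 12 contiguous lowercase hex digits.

963636363636

Key hex bytes 39 54 0f 2e 72 29 6a d1 is 8 bytes > B = 6, so hash it first: H(key) = a0, then zero-pad to 6 bytes: K' = a0 00 00 00 00 00.
XOR each byte with 0x36: a0⊕36=96, 00⊕36=36, 00⊕36=36, 00⊕36=36, 00⊕36=36, 00⊕36=36.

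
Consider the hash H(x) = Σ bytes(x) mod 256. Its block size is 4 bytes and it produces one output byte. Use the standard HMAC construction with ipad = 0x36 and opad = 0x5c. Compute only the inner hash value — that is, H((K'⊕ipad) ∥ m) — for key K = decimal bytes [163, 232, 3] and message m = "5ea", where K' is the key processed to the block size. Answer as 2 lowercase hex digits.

d9

Key decimal bytes [163, 232, 3] = a3 e8 03 is 3 bytes ≤ B = 4; zero-pad to 4 bytes: K' = a3 e8 03 00.
K' ⊕ ipad = 95 de 35 36.
Inner input = 95 de 35 36 ∥ 35 65 61.
Inner hash: sum = 149+222+53+54+53+101+97 = 729; mod 256 = 217 → d9.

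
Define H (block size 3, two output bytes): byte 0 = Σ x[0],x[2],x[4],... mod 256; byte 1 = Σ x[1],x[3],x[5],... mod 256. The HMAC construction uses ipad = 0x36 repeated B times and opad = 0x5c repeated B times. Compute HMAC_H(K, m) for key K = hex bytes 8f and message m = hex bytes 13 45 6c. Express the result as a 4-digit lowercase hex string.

Key hex bytes 8f is 1 byte ≤ B = 3; zero-pad to 3 bytes: K' = 8f 00 00.
K' ⊕ ipad = b9 36 36.  K' ⊕ opad = d3 5c 5c.
Inner input = (K'⊕ipad) ∥ m = b9 36 36 ∥ 13 45 6c.
Inner hash: even-index sum = 308 mod 256 = 52; odd-index sum = 181 mod 256 = 181 → 34 b5.
Outer input = (K'⊕opad) ∥ inner = d3 5c 5c ∥ 34 b5.
Outer hash (tag): even-index sum = 484 mod 256 = 228; odd-index sum = 144 mod 256 = 144 → e4 90.

e490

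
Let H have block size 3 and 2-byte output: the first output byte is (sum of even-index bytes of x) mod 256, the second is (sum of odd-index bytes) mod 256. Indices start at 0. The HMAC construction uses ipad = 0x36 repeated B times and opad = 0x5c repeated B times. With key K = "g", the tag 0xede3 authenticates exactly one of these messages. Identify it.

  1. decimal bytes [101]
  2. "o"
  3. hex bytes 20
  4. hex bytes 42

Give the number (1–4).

Key "g" = 67 is 1 byte ≤ B = 3; zero-pad to 3 bytes: K' = 67 00 00.
K' ⊕ ipad = 51 36 36; K' ⊕ opad = 3b 5c 5c.
m1: inner = H(51 36 36 65) = 87 9b; tag = H(3b 5c 5c 87 9b) = 32e3
m2: inner = H(51 36 36 6f) = 87 a5; tag = H(3b 5c 5c 87 a5) = 3ce3
m3: inner = H(51 36 36 20) = 87 56; tag = H(3b 5c 5c 87 56) = ede3 ← matches
m4: inner = H(51 36 36 42) = 87 78; tag = H(3b 5c 5c 87 78) = 0fe3

3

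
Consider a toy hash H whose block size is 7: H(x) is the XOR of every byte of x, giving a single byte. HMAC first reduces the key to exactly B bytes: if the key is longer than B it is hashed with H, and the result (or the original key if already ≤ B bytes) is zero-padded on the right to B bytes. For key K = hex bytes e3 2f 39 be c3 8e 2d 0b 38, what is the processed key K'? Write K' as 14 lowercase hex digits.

18000000000000

|K| = 9 > B = 7, so first hash the key.
H(K): XOR e3⊕2f⊕39⊕be⊕c3⊕8e⊕2d⊕0b⊕38 = 18.
Zero-pad H(K) = 18 to 7 bytes: K' = 18 00 00 00 00 00 00.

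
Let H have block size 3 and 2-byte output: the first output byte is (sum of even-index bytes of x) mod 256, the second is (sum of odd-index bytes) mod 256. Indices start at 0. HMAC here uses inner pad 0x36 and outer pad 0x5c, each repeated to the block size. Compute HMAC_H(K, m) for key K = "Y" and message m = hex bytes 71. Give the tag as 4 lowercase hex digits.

0801

Key "Y" = 59 is 1 byte ≤ B = 3; zero-pad to 3 bytes: K' = 59 00 00.
K' ⊕ ipad = 6f 36 36.  K' ⊕ opad = 05 5c 5c.
Inner input = (K'⊕ipad) ∥ m = 6f 36 36 ∥ 71.
Inner hash: even-index sum = 165 mod 256 = 165; odd-index sum = 167 mod 256 = 167 → a5 a7.
Outer input = (K'⊕opad) ∥ inner = 05 5c 5c ∥ a5 a7.
Outer hash (tag): even-index sum = 264 mod 256 = 8; odd-index sum = 257 mod 256 = 1 → 08 01.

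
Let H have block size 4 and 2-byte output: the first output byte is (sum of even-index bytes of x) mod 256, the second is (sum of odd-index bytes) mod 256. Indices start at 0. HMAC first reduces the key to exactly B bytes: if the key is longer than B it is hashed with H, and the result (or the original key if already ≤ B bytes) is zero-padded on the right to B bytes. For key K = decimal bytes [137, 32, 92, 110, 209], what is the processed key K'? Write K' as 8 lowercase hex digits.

b68e0000

|K| = 5 > B = 4, so first hash the key.
H(K): even-index sum = 438 mod 256 = 182; odd-index sum = 142 mod 256 = 142 → b6 8e.
Zero-pad H(K) = b6 8e to 4 bytes: K' = b6 8e 00 00.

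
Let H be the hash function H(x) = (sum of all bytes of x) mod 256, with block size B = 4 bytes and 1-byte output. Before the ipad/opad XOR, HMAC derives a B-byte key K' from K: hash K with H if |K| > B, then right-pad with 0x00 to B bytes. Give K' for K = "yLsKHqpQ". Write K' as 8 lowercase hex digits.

fd000000

|K| = 8 > B = 4, so first hash the key.
H(K): sum = 121+76+115+75+72+113+112+81 = 765; mod 256 = 253 → fd.
Zero-pad H(K) = fd to 4 bytes: K' = fd 00 00 00.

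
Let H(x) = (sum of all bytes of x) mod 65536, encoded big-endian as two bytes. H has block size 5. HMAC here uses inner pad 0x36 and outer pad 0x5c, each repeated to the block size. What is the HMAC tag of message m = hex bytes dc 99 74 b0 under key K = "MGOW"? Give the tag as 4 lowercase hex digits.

013f

Key "MGOW" = 4d 47 4f 57 is 4 bytes ≤ B = 5; zero-pad to 5 bytes: K' = 4d 47 4f 57 00.
K' ⊕ ipad = 7b 71 79 61 36.  K' ⊕ opad = 11 1b 13 0b 5c.
Inner input = (K'⊕ipad) ∥ m = 7b 71 79 61 36 ∥ dc 99 74 b0.
Inner hash: sum = 123+113+121+97+54+220+153+116+176 = 1173 → 04 95.
Outer input = (K'⊕opad) ∥ inner = 11 1b 13 0b 5c ∥ 04 95.
Outer hash (tag): sum = 17+27+19+11+92+4+149 = 319 → 01 3f.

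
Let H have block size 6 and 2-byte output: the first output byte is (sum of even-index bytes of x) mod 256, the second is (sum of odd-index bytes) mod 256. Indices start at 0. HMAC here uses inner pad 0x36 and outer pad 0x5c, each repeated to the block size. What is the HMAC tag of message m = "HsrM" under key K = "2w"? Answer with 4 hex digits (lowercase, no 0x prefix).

Key "2w" = 32 77 is 2 bytes ≤ B = 6; zero-pad to 6 bytes: K' = 32 77 00 00 00 00.
K' ⊕ ipad = 04 41 36 36 36 36.  K' ⊕ opad = 6e 2b 5c 5c 5c 5c.
Inner input = (K'⊕ipad) ∥ m = 04 41 36 36 36 36 ∥ 48 73 72 4d.
Inner hash: even-index sum = 298 mod 256 = 42; odd-index sum = 365 mod 256 = 109 → 2a 6d.
Outer input = (K'⊕opad) ∥ inner = 6e 2b 5c 5c 5c 5c ∥ 2a 6d.
Outer hash (tag): even-index sum = 336 mod 256 = 80; odd-index sum = 336 mod 256 = 80 → 50 50.

5050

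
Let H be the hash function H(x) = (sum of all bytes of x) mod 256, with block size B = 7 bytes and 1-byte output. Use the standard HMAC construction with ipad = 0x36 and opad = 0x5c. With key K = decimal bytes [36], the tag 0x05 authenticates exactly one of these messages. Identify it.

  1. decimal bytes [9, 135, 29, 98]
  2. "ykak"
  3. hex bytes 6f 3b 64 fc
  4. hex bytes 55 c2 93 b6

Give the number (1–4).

1

Key decimal bytes [36] = 24 is 1 byte ≤ B = 7; zero-pad to 7 bytes: K' = 24 00 00 00 00 00 00.
K' ⊕ ipad = 12 36 36 36 36 36 36; K' ⊕ opad = 78 5c 5c 5c 5c 5c 5c.
m1: inner = H(12 36 36 36 36 36 36 09 87 1d 62) = 65; tag = H(78 5c 5c 5c 5c 5c 5c 65) = 05 ← matches
m2: inner = H(12 36 36 36 36 36 36 79 6b 61 6b) = 06; tag = H(78 5c 5c 5c 5c 5c 5c 06) = a6
m3: inner = H(12 36 36 36 36 36 36 6f 3b 64 fc) = 60; tag = H(78 5c 5c 5c 5c 5c 5c 60) = 00
m4: inner = H(12 36 36 36 36 36 36 55 c2 93 b6) = b6; tag = H(78 5c 5c 5c 5c 5c 5c b6) = 56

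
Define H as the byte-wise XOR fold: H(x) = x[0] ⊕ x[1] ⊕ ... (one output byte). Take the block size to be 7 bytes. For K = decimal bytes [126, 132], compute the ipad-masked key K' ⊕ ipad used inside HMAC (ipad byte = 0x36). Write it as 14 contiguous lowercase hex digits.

48b23636363636

Key decimal bytes [126, 132] = 7e 84 is 2 bytes ≤ B = 7; zero-pad to 7 bytes: K' = 7e 84 00 00 00 00 00.
XOR each byte with 0x36: 7e⊕36=48, 84⊕36=b2, 00⊕36=36, 00⊕36=36, 00⊕36=36, 00⊕36=36, 00⊕36=36.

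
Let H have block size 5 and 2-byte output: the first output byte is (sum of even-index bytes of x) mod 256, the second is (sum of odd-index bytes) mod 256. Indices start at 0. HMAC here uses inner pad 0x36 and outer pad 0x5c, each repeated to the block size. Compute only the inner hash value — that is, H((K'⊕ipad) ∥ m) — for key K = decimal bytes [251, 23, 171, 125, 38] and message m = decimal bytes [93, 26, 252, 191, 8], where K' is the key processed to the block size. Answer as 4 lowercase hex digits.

53cd

Key decimal bytes [251, 23, 171, 125, 38] = fb 17 ab 7d 26 is exactly B = 5 bytes: K' = fb 17 ab 7d 26.
K' ⊕ ipad = cd 21 9d 4b 10.
Inner input = cd 21 9d 4b 10 ∥ 5d 1a fc bf 08.
Inner hash: even-index sum = 595 mod 256 = 83; odd-index sum = 461 mod 256 = 205 → 53 cd.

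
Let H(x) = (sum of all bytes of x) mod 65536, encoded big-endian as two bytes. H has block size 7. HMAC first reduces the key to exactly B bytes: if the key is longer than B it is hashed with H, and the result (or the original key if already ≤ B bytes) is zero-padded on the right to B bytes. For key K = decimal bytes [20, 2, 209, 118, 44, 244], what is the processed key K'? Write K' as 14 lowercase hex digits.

1402d1762cf400

Key decimal bytes [20, 2, 209, 118, 44, 244] = 14 02 d1 76 2c f4 is 6 bytes ≤ B = 7; zero-pad to 7 bytes: K' = 14 02 d1 76 2c f4 00.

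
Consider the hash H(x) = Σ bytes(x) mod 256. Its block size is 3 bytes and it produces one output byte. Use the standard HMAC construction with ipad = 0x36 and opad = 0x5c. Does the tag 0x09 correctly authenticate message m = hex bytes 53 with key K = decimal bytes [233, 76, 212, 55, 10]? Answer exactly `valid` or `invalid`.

Key decimal bytes [233, 76, 212, 55, 10] = e9 4c d4 37 0a is 5 bytes > B = 3, so hash it first: H(key) = 4a, then zero-pad to 3 bytes: K' = 4a 00 00.
K' ⊕ ipad = 7c 36 36; K' ⊕ opad = 16 5c 5c.
Inner hash: sum = 124+54+54+83 = 315; mod 256 = 59 → 3b.
Outer hash (recomputed tag): sum = 22+92+92+59 = 265; mod 256 = 9 → 09.
Recomputed tag = 09; claimed = 09 → match.

valid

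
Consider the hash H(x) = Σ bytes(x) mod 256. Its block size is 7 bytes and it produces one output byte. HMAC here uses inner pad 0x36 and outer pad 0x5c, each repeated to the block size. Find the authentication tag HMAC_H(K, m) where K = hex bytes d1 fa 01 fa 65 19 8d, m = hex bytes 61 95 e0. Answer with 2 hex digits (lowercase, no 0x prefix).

4e

Key hex bytes d1 fa 01 fa 65 19 8d is exactly B = 7 bytes: K' = d1 fa 01 fa 65 19 8d.
K' ⊕ ipad = e7 cc 37 cc 53 2f bb.  K' ⊕ opad = 8d a6 5d a6 39 45 d1.
Inner input = (K'⊕ipad) ∥ m = e7 cc 37 cc 53 2f bb ∥ 61 95 e0.
Inner hash: sum = 231+204+55+204+83+47+187+97+149+224 = 1481; mod 256 = 201 → c9.
Outer input = (K'⊕opad) ∥ inner = 8d a6 5d a6 39 45 d1 ∥ c9.
Outer hash (tag): sum = 141+166+93+166+57+69+209+201 = 1102; mod 256 = 78 → 4e.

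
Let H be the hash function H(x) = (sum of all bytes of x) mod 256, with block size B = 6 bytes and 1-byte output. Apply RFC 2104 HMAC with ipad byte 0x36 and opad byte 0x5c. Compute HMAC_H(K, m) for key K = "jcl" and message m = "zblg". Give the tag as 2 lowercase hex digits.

Key "jcl" = 6a 63 6c is 3 bytes ≤ B = 6; zero-pad to 6 bytes: K' = 6a 63 6c 00 00 00.
K' ⊕ ipad = 5c 55 5a 36 36 36.  K' ⊕ opad = 36 3f 30 5c 5c 5c.
Inner input = (K'⊕ipad) ∥ m = 5c 55 5a 36 36 36 ∥ 7a 62 6c 67.
Inner hash: sum = 92+85+90+54+54+54+122+98+108+103 = 860; mod 256 = 92 → 5c.
Outer input = (K'⊕opad) ∥ inner = 36 3f 30 5c 5c 5c ∥ 5c.
Outer hash (tag): sum = 54+63+48+92+92+92+92 = 533; mod 256 = 21 → 15.

15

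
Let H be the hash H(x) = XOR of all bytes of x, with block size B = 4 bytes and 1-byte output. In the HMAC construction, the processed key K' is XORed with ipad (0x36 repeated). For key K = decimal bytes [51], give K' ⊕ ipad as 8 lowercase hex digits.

05363636

Key decimal bytes [51] = 33 is 1 byte ≤ B = 4; zero-pad to 4 bytes: K' = 33 00 00 00.
XOR each byte with 0x36: 33⊕36=05, 00⊕36=36, 00⊕36=36, 00⊕36=36.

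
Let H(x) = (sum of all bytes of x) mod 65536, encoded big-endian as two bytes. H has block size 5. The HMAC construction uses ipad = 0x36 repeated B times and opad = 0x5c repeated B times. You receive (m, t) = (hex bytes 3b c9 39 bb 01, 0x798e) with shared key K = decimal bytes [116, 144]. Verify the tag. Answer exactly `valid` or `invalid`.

invalid

Key decimal bytes [116, 144] = 74 90 is 2 bytes ≤ B = 5; zero-pad to 5 bytes: K' = 74 90 00 00 00.
K' ⊕ ipad = 42 a6 36 36 36; K' ⊕ opad = 28 cc 5c 5c 5c.
Inner hash: sum = 66+166+54+54+54+59+201+57+187+1 = 899 → 03 83.
Outer hash (recomputed tag): sum = 40+204+92+92+92+3+131 = 654 → 02 8e.
Recomputed tag = 028e; claimed = 798e → mismatch.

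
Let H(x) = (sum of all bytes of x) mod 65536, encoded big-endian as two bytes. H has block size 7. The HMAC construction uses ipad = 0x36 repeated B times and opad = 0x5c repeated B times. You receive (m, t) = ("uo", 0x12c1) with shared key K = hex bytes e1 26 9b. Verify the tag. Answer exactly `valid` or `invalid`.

invalid

Key hex bytes e1 26 9b is 3 bytes ≤ B = 7; zero-pad to 7 bytes: K' = e1 26 9b 00 00 00 00.
K' ⊕ ipad = d7 10 ad 36 36 36 36; K' ⊕ opad = bd 7a c7 5c 5c 5c 5c.
Inner hash: sum = 215+16+173+54+54+54+54+117+111 = 848 → 03 50.
Outer hash (recomputed tag): sum = 189+122+199+92+92+92+92+3+80 = 961 → 03 c1.
Recomputed tag = 03c1; claimed = 12c1 → mismatch.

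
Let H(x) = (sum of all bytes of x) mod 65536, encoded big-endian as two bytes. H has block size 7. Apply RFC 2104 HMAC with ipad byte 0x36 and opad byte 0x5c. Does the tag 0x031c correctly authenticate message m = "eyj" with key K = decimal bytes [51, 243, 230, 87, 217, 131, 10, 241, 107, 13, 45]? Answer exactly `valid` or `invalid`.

Key decimal bytes [51, 243, 230, 87, 217, 131, 10, 241, 107, 13, 45] = 33 f3 e6 57 d9 83 0a f1 6b 0d 2d is 11 bytes > B = 7, so hash it first: H(key) = 05 5f, then zero-pad to 7 bytes: K' = 05 5f 00 00 00 00 00.
K' ⊕ ipad = 33 69 36 36 36 36 36; K' ⊕ opad = 59 03 5c 5c 5c 5c 5c.
Inner hash: sum = 51+105+54+54+54+54+54+101+121+106 = 754 → 02 f2.
Outer hash (recomputed tag): sum = 89+3+92+92+92+92+92+2+242 = 796 → 03 1c.
Recomputed tag = 031c; claimed = 031c → match.

valid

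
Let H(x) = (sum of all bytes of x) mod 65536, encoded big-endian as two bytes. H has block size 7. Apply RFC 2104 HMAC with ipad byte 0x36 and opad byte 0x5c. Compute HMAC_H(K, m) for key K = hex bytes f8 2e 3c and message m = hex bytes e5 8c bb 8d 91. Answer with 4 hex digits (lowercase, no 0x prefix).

02fd

Key hex bytes f8 2e 3c is 3 bytes ≤ B = 7; zero-pad to 7 bytes: K' = f8 2e 3c 00 00 00 00.
K' ⊕ ipad = ce 18 0a 36 36 36 36.  K' ⊕ opad = a4 72 60 5c 5c 5c 5c.
Inner input = (K'⊕ipad) ∥ m = ce 18 0a 36 36 36 36 ∥ e5 8c bb 8d 91.
Inner hash: sum = 206+24+10+54+54+54+54+229+140+187+141+145 = 1298 → 05 12.
Outer input = (K'⊕opad) ∥ inner = a4 72 60 5c 5c 5c 5c ∥ 05 12.
Outer hash (tag): sum = 164+114+96+92+92+92+92+5+18 = 765 → 02 fd.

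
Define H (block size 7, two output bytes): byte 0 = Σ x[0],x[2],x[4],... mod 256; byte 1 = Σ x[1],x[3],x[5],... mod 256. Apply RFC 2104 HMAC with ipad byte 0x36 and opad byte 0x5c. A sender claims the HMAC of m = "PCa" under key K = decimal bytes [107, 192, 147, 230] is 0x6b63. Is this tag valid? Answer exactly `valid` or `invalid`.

Key decimal bytes [107, 192, 147, 230] = 6b c0 93 e6 is 4 bytes ≤ B = 7; zero-pad to 7 bytes: K' = 6b c0 93 e6 00 00 00.
K' ⊕ ipad = 5d f6 a5 d0 36 36 36; K' ⊕ opad = 37 9c cf ba 5c 5c 5c.
Inner hash: even-index sum = 433 mod 256 = 177; odd-index sum = 685 mod 256 = 173 → b1 ad.
Outer hash (recomputed tag): even-index sum = 619 mod 256 = 107; odd-index sum = 611 mod 256 = 99 → 6b 63.
Recomputed tag = 6b63; claimed = 6b63 → match.

valid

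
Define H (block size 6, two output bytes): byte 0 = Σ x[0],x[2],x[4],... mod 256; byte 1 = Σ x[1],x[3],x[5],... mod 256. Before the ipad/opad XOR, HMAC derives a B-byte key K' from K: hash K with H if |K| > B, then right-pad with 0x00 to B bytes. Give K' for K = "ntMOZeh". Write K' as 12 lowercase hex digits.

7d2800000000

|K| = 7 > B = 6, so first hash the key.
H(K): even-index sum = 381 mod 256 = 125; odd-index sum = 296 mod 256 = 40 → 7d 28.
Zero-pad H(K) = 7d 28 to 6 bytes: K' = 7d 28 00 00 00 00.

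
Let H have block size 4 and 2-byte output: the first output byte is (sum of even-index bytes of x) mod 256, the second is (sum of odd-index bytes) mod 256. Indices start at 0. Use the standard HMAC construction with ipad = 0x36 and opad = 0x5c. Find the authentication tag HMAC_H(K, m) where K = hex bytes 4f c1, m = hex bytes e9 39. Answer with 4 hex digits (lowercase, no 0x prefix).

Key hex bytes 4f c1 is 2 bytes ≤ B = 4; zero-pad to 4 bytes: K' = 4f c1 00 00.
K' ⊕ ipad = 79 f7 36 36.  K' ⊕ opad = 13 9d 5c 5c.
Inner input = (K'⊕ipad) ∥ m = 79 f7 36 36 ∥ e9 39.
Inner hash: even-index sum = 408 mod 256 = 152; odd-index sum = 358 mod 256 = 102 → 98 66.
Outer input = (K'⊕opad) ∥ inner = 13 9d 5c 5c ∥ 98 66.
Outer hash (tag): even-index sum = 263 mod 256 = 7; odd-index sum = 351 mod 256 = 95 → 07 5f.

075f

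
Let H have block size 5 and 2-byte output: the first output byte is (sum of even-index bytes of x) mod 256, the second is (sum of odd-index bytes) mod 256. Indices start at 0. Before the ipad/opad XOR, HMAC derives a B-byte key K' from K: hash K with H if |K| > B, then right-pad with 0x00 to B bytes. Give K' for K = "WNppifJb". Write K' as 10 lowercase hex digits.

|K| = 8 > B = 5, so first hash the key.
H(K): even-index sum = 378 mod 256 = 122; odd-index sum = 390 mod 256 = 134 → 7a 86.
Zero-pad H(K) = 7a 86 to 5 bytes: K' = 7a 86 00 00 00.

7a86000000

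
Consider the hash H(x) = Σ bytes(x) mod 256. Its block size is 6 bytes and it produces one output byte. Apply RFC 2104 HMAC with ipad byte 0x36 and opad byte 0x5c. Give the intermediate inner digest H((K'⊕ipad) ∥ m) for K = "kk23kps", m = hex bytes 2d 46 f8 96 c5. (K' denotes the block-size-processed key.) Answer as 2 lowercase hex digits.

Key "kk23kps" = 6b 6b 32 33 6b 70 73 is 7 bytes > B = 6, so hash it first: H(key) = 89, then zero-pad to 6 bytes: K' = 89 00 00 00 00 00.
K' ⊕ ipad = bf 36 36 36 36 36.
Inner input = bf 36 36 36 36 36 ∥ 2d 46 f8 96 c5.
Inner hash: sum = 191+54+54+54+54+54+45+70+248+150+197 = 1171; mod 256 = 147 → 93.

93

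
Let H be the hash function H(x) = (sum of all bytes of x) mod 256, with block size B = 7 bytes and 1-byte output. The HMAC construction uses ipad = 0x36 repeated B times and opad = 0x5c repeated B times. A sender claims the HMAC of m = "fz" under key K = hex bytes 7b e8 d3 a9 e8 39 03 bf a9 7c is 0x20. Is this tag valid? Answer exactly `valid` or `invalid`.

invalid

Key hex bytes 7b e8 d3 a9 e8 39 03 bf a9 7c is 10 bytes > B = 7, so hash it first: H(key) = e7, then zero-pad to 7 bytes: K' = e7 00 00 00 00 00 00.
K' ⊕ ipad = d1 36 36 36 36 36 36; K' ⊕ opad = bb 5c 5c 5c 5c 5c 5c.
Inner hash: sum = 209+54+54+54+54+54+54+102+122 = 757; mod 256 = 245 → f5.
Outer hash (recomputed tag): sum = 187+92+92+92+92+92+92+245 = 984; mod 256 = 216 → d8.
Recomputed tag = d8; claimed = 20 → mismatch.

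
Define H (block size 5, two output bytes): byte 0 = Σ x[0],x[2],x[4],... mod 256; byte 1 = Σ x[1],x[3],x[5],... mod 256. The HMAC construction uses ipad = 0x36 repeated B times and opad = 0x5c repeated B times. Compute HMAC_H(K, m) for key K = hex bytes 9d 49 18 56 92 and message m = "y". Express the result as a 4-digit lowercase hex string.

2b9c

Key hex bytes 9d 49 18 56 92 is exactly B = 5 bytes: K' = 9d 49 18 56 92.
K' ⊕ ipad = ab 7f 2e 60 a4.  K' ⊕ opad = c1 15 44 0a ce.
Inner input = (K'⊕ipad) ∥ m = ab 7f 2e 60 a4 ∥ 79.
Inner hash: even-index sum = 381 mod 256 = 125; odd-index sum = 344 mod 256 = 88 → 7d 58.
Outer input = (K'⊕opad) ∥ inner = c1 15 44 0a ce ∥ 7d 58.
Outer hash (tag): even-index sum = 555 mod 256 = 43; odd-index sum = 156 mod 256 = 156 → 2b 9c.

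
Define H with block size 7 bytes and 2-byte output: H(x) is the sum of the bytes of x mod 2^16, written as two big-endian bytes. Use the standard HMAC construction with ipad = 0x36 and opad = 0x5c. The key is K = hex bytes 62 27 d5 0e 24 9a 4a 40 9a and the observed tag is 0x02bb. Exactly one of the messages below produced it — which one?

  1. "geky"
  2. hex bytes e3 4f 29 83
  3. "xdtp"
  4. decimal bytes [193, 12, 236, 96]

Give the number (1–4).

Key hex bytes 62 27 d5 0e 24 9a 4a 40 9a is 9 bytes > B = 7, so hash it first: H(key) = 03 4e, then zero-pad to 7 bytes: K' = 03 4e 00 00 00 00 00.
K' ⊕ ipad = 35 78 36 36 36 36 36; K' ⊕ opad = 5f 12 5c 5c 5c 5c 5c.
m1: inner = H(35 78 36 36 36 36 36 67 65 6b 79) = 03 6b; tag = H(5f 12 5c 5c 5c 5c 5c 03 6b) = 02ab
m2: inner = H(35 78 36 36 36 36 36 e3 4f 29 83) = 03 99; tag = H(5f 12 5c 5c 5c 5c 5c 03 99) = 02d9
m3: inner = H(35 78 36 36 36 36 36 78 64 74 70) = 03 7b; tag = H(5f 12 5c 5c 5c 5c 5c 03 7b) = 02bb ← matches
m4: inner = H(35 78 36 36 36 36 36 c1 0c ec 60) = 03 d4; tag = H(5f 12 5c 5c 5c 5c 5c 03 d4) = 0314

3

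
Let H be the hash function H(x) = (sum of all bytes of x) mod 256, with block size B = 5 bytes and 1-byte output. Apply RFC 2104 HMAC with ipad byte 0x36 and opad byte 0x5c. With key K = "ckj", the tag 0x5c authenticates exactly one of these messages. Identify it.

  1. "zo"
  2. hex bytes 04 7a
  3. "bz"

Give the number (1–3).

2

Key "ckj" = 63 6b 6a is 3 bytes ≤ B = 5; zero-pad to 5 bytes: K' = 63 6b 6a 00 00.
K' ⊕ ipad = 55 5d 5c 36 36; K' ⊕ opad = 3f 37 36 5c 5c.
m1: inner = H(55 5d 5c 36 36 7a 6f) = 63; tag = H(3f 37 36 5c 5c 63) = c7
m2: inner = H(55 5d 5c 36 36 04 7a) = f8; tag = H(3f 37 36 5c 5c f8) = 5c ← matches
m3: inner = H(55 5d 5c 36 36 62 7a) = 56; tag = H(3f 37 36 5c 5c 56) = ba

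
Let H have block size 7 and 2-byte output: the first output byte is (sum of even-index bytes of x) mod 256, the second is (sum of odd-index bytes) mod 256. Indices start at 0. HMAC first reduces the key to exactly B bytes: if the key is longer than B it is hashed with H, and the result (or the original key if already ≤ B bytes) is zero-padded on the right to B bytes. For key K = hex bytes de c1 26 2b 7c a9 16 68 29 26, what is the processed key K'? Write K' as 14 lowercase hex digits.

bf230000000000

|K| = 10 > B = 7, so first hash the key.
H(K): even-index sum = 447 mod 256 = 191; odd-index sum = 547 mod 256 = 35 → bf 23.
Zero-pad H(K) = bf 23 to 7 bytes: K' = bf 23 00 00 00 00 00.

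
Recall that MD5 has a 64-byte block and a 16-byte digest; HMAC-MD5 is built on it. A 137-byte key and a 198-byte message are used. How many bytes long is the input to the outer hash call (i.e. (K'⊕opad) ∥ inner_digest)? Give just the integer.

Key is 137 > 64 bytes, so it is hashed to 16 bytes then zero-padded to 64: |K'| = 64.
Outer input = (K'⊕opad) ∥ H(inner) → 64 + 16 = 80 bytes.

80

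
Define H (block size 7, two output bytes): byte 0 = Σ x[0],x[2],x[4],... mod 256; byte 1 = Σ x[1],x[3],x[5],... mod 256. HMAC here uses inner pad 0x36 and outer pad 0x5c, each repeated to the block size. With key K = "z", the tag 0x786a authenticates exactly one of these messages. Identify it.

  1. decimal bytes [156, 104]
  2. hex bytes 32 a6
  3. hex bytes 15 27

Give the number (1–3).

1

Key "z" = 7a is 1 byte ≤ B = 7; zero-pad to 7 bytes: K' = 7a 00 00 00 00 00 00.
K' ⊕ ipad = 4c 36 36 36 36 36 36; K' ⊕ opad = 26 5c 5c 5c 5c 5c 5c.
m1: inner = H(4c 36 36 36 36 36 36 9c 68) = 56 3e; tag = H(26 5c 5c 5c 5c 5c 5c 56 3e) = 786a ← matches
m2: inner = H(4c 36 36 36 36 36 36 32 a6) = 94 d4; tag = H(26 5c 5c 5c 5c 5c 5c 94 d4) = 0ea8
m3: inner = H(4c 36 36 36 36 36 36 15 27) = 15 b7; tag = H(26 5c 5c 5c 5c 5c 5c 15 b7) = f129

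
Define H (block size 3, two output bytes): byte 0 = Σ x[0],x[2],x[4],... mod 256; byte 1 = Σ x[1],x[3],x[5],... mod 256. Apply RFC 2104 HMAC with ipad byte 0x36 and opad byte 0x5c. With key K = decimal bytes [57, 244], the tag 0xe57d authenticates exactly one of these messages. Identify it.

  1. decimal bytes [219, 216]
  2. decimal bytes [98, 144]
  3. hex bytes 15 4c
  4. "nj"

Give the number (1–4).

2

Key decimal bytes [57, 244] = 39 f4 is 2 bytes ≤ B = 3; zero-pad to 3 bytes: K' = 39 f4 00.
K' ⊕ ipad = 0f c2 36; K' ⊕ opad = 65 a8 5c.
m1: inner = H(0f c2 36 db d8) = 1d 9d; tag = H(65 a8 5c 1d 9d) = 5ec5
m2: inner = H(0f c2 36 62 90) = d5 24; tag = H(65 a8 5c d5 24) = e57d ← matches
m3: inner = H(0f c2 36 15 4c) = 91 d7; tag = H(65 a8 5c 91 d7) = 9839
m4: inner = H(0f c2 36 6e 6a) = af 30; tag = H(65 a8 5c af 30) = f157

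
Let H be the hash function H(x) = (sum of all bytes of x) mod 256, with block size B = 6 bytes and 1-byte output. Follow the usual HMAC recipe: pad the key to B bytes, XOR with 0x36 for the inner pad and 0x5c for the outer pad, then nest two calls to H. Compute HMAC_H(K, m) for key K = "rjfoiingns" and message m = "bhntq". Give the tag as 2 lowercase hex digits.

6b

Key "rjfoiingns" = 72 6a 66 6f 69 69 6e 67 6e 73 is 10 bytes > B = 6, so hash it first: H(key) = 39, then zero-pad to 6 bytes: K' = 39 00 00 00 00 00.
K' ⊕ ipad = 0f 36 36 36 36 36.  K' ⊕ opad = 65 5c 5c 5c 5c 5c.
Inner input = (K'⊕ipad) ∥ m = 0f 36 36 36 36 36 ∥ 62 68 6e 74 71.
Inner hash: sum = 15+54+54+54+54+54+98+104+110+116+113 = 826; mod 256 = 58 → 3a.
Outer input = (K'⊕opad) ∥ inner = 65 5c 5c 5c 5c 5c ∥ 3a.
Outer hash (tag): sum = 101+92+92+92+92+92+58 = 619; mod 256 = 107 → 6b.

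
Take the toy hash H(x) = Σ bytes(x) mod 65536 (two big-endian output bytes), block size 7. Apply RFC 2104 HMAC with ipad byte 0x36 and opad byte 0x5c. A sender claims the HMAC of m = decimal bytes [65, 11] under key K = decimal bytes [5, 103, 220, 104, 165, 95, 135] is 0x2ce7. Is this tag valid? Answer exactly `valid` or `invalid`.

invalid

Key decimal bytes [5, 103, 220, 104, 165, 95, 135] = 05 67 dc 68 a5 5f 87 is exactly B = 7 bytes: K' = 05 67 dc 68 a5 5f 87.
K' ⊕ ipad = 33 51 ea 5e 93 69 b1; K' ⊕ opad = 59 3b 80 34 f9 03 db.
Inner hash: sum = 51+81+234+94+147+105+177+65+11 = 965 → 03 c5.
Outer hash (recomputed tag): sum = 89+59+128+52+249+3+219+3+197 = 999 → 03 e7.
Recomputed tag = 03e7; claimed = 2ce7 → mismatch.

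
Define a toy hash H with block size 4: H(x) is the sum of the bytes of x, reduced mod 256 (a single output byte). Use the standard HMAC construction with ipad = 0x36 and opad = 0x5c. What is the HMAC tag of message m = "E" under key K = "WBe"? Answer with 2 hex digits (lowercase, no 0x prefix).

Key "WBe" = 57 42 65 is 3 bytes ≤ B = 4; zero-pad to 4 bytes: K' = 57 42 65 00.
K' ⊕ ipad = 61 74 53 36.  K' ⊕ opad = 0b 1e 39 5c.
Inner input = (K'⊕ipad) ∥ m = 61 74 53 36 ∥ 45.
Inner hash: sum = 97+116+83+54+69 = 419; mod 256 = 163 → a3.
Outer input = (K'⊕opad) ∥ inner = 0b 1e 39 5c ∥ a3.
Outer hash (tag): sum = 11+30+57+92+163 = 353; mod 256 = 97 → 61.

61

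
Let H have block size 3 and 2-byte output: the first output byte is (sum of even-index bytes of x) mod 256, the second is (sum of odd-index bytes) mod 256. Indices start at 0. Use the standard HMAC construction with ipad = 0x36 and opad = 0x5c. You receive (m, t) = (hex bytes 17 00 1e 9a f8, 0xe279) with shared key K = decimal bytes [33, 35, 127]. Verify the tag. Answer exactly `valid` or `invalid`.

valid

Key decimal bytes [33, 35, 127] = 21 23 7f is exactly B = 3 bytes: K' = 21 23 7f.
K' ⊕ ipad = 17 15 49; K' ⊕ opad = 7d 7f 23.
Inner hash: even-index sum = 250 mod 256 = 250; odd-index sum = 322 mod 256 = 66 → fa 42.
Outer hash (recomputed tag): even-index sum = 226 mod 256 = 226; odd-index sum = 377 mod 256 = 121 → e2 79.
Recomputed tag = e279; claimed = e279 → match.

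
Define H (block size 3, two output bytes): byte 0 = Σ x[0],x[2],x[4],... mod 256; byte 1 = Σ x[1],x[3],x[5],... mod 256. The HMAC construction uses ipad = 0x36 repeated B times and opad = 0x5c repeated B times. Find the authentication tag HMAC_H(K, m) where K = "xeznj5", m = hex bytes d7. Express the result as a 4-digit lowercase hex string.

71f4

Key "xeznj5" = 78 65 7a 6e 6a 35 is 6 bytes > B = 3, so hash it first: H(key) = 5c 08, then zero-pad to 3 bytes: K' = 5c 08 00.
K' ⊕ ipad = 6a 3e 36.  K' ⊕ opad = 00 54 5c.
Inner input = (K'⊕ipad) ∥ m = 6a 3e 36 ∥ d7.
Inner hash: even-index sum = 160 mod 256 = 160; odd-index sum = 277 mod 256 = 21 → a0 15.
Outer input = (K'⊕opad) ∥ inner = 00 54 5c ∥ a0 15.
Outer hash (tag): even-index sum = 113 mod 256 = 113; odd-index sum = 244 mod 256 = 244 → 71 f4.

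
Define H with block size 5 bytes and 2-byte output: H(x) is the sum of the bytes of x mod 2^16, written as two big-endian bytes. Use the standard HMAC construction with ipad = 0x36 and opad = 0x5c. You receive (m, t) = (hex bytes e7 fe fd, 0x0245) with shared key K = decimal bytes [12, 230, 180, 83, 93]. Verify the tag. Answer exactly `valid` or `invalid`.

Key decimal bytes [12, 230, 180, 83, 93] = 0c e6 b4 53 5d is exactly B = 5 bytes: K' = 0c e6 b4 53 5d.
K' ⊕ ipad = 3a d0 82 65 6b; K' ⊕ opad = 50 ba e8 0f 01.
Inner hash: sum = 58+208+130+101+107+231+254+253 = 1342 → 05 3e.
Outer hash (recomputed tag): sum = 80+186+232+15+1+5+62 = 581 → 02 45.
Recomputed tag = 0245; claimed = 0245 → match.

valid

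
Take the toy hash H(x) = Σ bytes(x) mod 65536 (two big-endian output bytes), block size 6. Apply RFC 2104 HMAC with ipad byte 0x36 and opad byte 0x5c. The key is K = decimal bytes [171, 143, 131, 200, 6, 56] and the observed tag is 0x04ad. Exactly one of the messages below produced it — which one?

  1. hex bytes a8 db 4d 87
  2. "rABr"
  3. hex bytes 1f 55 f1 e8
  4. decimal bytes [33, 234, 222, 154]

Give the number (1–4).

2

Key decimal bytes [171, 143, 131, 200, 6, 56] = ab 8f 83 c8 06 38 is exactly B = 6 bytes: K' = ab 8f 83 c8 06 38.
K' ⊕ ipad = 9d b9 b5 fe 30 0e; K' ⊕ opad = f7 d3 df 94 5a 64.
m1: inner = H(9d b9 b5 fe 30 0e a8 db 4d 87) = 05 9e; tag = H(f7 d3 df 94 5a 64 05 9e) = 049e
m2: inner = H(9d b9 b5 fe 30 0e 72 41 42 72) = 04 ae; tag = H(f7 d3 df 94 5a 64 04 ae) = 04ad ← matches
m3: inner = H(9d b9 b5 fe 30 0e 1f 55 f1 e8) = 05 94; tag = H(f7 d3 df 94 5a 64 05 94) = 0494
m4: inner = H(9d b9 b5 fe 30 0e 21 ea de 9a) = 05 ca; tag = H(f7 d3 df 94 5a 64 05 ca) = 04ca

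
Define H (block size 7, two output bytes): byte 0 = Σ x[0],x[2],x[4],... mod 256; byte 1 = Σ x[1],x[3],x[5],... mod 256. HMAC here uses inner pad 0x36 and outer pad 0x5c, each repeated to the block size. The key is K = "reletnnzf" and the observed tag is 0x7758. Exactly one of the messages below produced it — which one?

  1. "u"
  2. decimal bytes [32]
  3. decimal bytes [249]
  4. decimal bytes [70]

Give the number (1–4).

3

Key "reletnnzf" = 72 65 6c 65 74 6e 6e 7a 66 is 9 bytes > B = 7, so hash it first: H(key) = 26 b2, then zero-pad to 7 bytes: K' = 26 b2 00 00 00 00 00.
K' ⊕ ipad = 10 84 36 36 36 36 36; K' ⊕ opad = 7a ee 5c 5c 5c 5c 5c.
m1: inner = H(10 84 36 36 36 36 36 75) = b2 65; tag = H(7a ee 5c 5c 5c 5c 5c b2 65) = f358
m2: inner = H(10 84 36 36 36 36 36 20) = b2 10; tag = H(7a ee 5c 5c 5c 5c 5c b2 10) = 9e58
m3: inner = H(10 84 36 36 36 36 36 f9) = b2 e9; tag = H(7a ee 5c 5c 5c 5c 5c b2 e9) = 7758 ← matches
m4: inner = H(10 84 36 36 36 36 36 46) = b2 36; tag = H(7a ee 5c 5c 5c 5c 5c b2 36) = c458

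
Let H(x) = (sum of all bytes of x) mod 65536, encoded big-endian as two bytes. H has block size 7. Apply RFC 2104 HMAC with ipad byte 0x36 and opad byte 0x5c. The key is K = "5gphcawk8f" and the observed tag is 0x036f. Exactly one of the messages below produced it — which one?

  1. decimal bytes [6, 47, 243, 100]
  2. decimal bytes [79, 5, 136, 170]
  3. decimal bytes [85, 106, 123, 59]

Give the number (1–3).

1

Key "5gphcawk8f" = 35 67 70 68 63 61 77 6b 38 66 is 10 bytes > B = 7, so hash it first: H(key) = 03 b8, then zero-pad to 7 bytes: K' = 03 b8 00 00 00 00 00.
K' ⊕ ipad = 35 8e 36 36 36 36 36; K' ⊕ opad = 5f e4 5c 5c 5c 5c 5c.
m1: inner = H(35 8e 36 36 36 36 36 06 2f f3 64) = 03 5d; tag = H(5f e4 5c 5c 5c 5c 5c 03 5d) = 036f ← matches
m2: inner = H(35 8e 36 36 36 36 36 4f 05 88 aa) = 03 57; tag = H(5f e4 5c 5c 5c 5c 5c 03 57) = 0369
m3: inner = H(35 8e 36 36 36 36 36 55 6a 7b 3b) = 03 46; tag = H(5f e4 5c 5c 5c 5c 5c 03 46) = 0358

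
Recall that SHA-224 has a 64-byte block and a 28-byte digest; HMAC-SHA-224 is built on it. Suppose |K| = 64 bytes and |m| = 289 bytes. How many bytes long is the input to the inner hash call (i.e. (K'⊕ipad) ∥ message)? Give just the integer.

Key is 64 ≤ 64 bytes, zero-padded: |K'| = 64.
Inner input = (K'⊕ipad) ∥ m → 64 + 289 = 353 bytes.

353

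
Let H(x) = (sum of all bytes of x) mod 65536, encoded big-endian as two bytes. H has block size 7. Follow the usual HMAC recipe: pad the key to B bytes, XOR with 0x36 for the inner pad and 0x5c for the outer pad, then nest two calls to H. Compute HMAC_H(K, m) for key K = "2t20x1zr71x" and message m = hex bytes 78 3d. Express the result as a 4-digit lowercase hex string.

Key "2t20x1zr71x" = 32 74 32 30 78 31 7a 72 37 31 78 is 11 bytes > B = 7, so hash it first: H(key) = 03 7d, then zero-pad to 7 bytes: K' = 03 7d 00 00 00 00 00.
K' ⊕ ipad = 35 4b 36 36 36 36 36.  K' ⊕ opad = 5f 21 5c 5c 5c 5c 5c.
Inner input = (K'⊕ipad) ∥ m = 35 4b 36 36 36 36 36 ∥ 78 3d.
Inner hash: sum = 53+75+54+54+54+54+54+120+61 = 579 → 02 43.
Outer input = (K'⊕opad) ∥ inner = 5f 21 5c 5c 5c 5c 5c ∥ 02 43.
Outer hash (tag): sum = 95+33+92+92+92+92+92+2+67 = 657 → 02 91.

0291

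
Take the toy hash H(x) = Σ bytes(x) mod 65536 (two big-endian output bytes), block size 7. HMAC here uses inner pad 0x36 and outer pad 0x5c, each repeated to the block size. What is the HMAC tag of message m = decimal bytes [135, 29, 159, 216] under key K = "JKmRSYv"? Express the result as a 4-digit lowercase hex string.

0195

Key "JKmRSYv" = 4a 4b 6d 52 53 59 76 is exactly B = 7 bytes: K' = 4a 4b 6d 52 53 59 76.
K' ⊕ ipad = 7c 7d 5b 64 65 6f 40.  K' ⊕ opad = 16 17 31 0e 0f 05 2a.
Inner input = (K'⊕ipad) ∥ m = 7c 7d 5b 64 65 6f 40 ∥ 87 1d 9f d8.
Inner hash: sum = 124+125+91+100+101+111+64+135+29+159+216 = 1255 → 04 e7.
Outer input = (K'⊕opad) ∥ inner = 16 17 31 0e 0f 05 2a ∥ 04 e7.
Outer hash (tag): sum = 22+23+49+14+15+5+42+4+231 = 405 → 01 95.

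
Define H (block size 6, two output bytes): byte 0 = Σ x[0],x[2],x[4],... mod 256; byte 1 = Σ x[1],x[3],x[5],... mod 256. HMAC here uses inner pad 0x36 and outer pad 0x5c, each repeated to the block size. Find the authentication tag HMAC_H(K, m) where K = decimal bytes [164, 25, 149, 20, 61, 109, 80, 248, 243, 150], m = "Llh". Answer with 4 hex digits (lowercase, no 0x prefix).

4c22

Key decimal bytes [164, 25, 149, 20, 61, 109, 80, 248, 243, 150] = a4 19 95 14 3d 6d 50 f8 f3 96 is 10 bytes > B = 6, so hash it first: H(key) = b9 28, then zero-pad to 6 bytes: K' = b9 28 00 00 00 00.
K' ⊕ ipad = 8f 1e 36 36 36 36.  K' ⊕ opad = e5 74 5c 5c 5c 5c.
Inner input = (K'⊕ipad) ∥ m = 8f 1e 36 36 36 36 ∥ 4c 6c 68.
Inner hash: even-index sum = 431 mod 256 = 175; odd-index sum = 246 mod 256 = 246 → af f6.
Outer input = (K'⊕opad) ∥ inner = e5 74 5c 5c 5c 5c ∥ af f6.
Outer hash (tag): even-index sum = 588 mod 256 = 76; odd-index sum = 546 mod 256 = 34 → 4c 22.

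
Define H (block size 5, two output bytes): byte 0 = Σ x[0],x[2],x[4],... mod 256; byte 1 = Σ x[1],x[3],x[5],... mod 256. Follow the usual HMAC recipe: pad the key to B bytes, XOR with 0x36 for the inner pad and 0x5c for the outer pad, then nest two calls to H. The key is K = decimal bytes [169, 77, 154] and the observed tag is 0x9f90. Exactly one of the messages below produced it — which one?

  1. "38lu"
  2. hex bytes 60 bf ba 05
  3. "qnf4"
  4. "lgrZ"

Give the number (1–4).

3

Key decimal bytes [169, 77, 154] = a9 4d 9a is 3 bytes ≤ B = 5; zero-pad to 5 bytes: K' = a9 4d 9a 00 00.
K' ⊕ ipad = 9f 7b ac 36 36; K' ⊕ opad = f5 11 c6 5c 5c.
m1: inner = H(9f 7b ac 36 36 33 38 6c 75) = 2e 50; tag = H(f5 11 c6 5c 5c 2e 50) = 679b
m2: inner = H(9f 7b ac 36 36 60 bf ba 05) = 45 cb; tag = H(f5 11 c6 5c 5c 45 cb) = e2b2
m3: inner = H(9f 7b ac 36 36 71 6e 66 34) = 23 88; tag = H(f5 11 c6 5c 5c 23 88) = 9f90 ← matches
m4: inner = H(9f 7b ac 36 36 6c 67 72 5a) = 42 8f; tag = H(f5 11 c6 5c 5c 42 8f) = a6af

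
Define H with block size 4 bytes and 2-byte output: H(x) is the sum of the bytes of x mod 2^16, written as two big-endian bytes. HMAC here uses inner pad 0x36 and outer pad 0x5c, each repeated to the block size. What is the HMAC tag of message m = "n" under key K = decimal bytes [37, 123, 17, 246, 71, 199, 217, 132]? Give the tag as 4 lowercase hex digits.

018f

Key decimal bytes [37, 123, 17, 246, 71, 199, 217, 132] = 25 7b 11 f6 47 c7 d9 84 is 8 bytes > B = 4, so hash it first: H(key) = 04 12, then zero-pad to 4 bytes: K' = 04 12 00 00.
K' ⊕ ipad = 32 24 36 36.  K' ⊕ opad = 58 4e 5c 5c.
Inner input = (K'⊕ipad) ∥ m = 32 24 36 36 ∥ 6e.
Inner hash: sum = 50+36+54+54+110 = 304 → 01 30.
Outer input = (K'⊕opad) ∥ inner = 58 4e 5c 5c ∥ 01 30.
Outer hash (tag): sum = 88+78+92+92+1+48 = 399 → 01 8f.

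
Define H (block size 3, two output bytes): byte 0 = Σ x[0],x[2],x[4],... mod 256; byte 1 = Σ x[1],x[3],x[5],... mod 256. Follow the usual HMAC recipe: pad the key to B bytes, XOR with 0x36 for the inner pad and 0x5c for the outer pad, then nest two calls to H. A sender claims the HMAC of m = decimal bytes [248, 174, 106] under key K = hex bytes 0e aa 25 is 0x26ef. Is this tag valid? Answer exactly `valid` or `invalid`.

invalid

Key hex bytes 0e aa 25 is exactly B = 3 bytes: K' = 0e aa 25.
K' ⊕ ipad = 38 9c 13; K' ⊕ opad = 52 f6 79.
Inner hash: even-index sum = 249 mod 256 = 249; odd-index sum = 510 mod 256 = 254 → f9 fe.
Outer hash (recomputed tag): even-index sum = 457 mod 256 = 201; odd-index sum = 495 mod 256 = 239 → c9 ef.
Recomputed tag = c9ef; claimed = 26ef → mismatch.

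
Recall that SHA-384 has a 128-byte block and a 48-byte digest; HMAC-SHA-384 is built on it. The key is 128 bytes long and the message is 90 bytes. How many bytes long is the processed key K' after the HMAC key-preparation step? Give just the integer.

128

Key is 128 ≤ 128 bytes, zero-padded: |K'| = 128.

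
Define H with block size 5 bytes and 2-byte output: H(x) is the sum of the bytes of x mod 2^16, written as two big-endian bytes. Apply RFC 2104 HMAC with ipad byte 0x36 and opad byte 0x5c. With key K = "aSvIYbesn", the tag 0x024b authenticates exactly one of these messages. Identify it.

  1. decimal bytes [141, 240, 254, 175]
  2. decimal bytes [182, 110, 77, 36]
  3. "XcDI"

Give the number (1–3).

2

Key "aSvIYbesn" = 61 53 76 49 59 62 65 73 6e is 9 bytes > B = 5, so hash it first: H(key) = 03 74, then zero-pad to 5 bytes: K' = 03 74 00 00 00.
K' ⊕ ipad = 35 42 36 36 36; K' ⊕ opad = 5f 28 5c 5c 5c.
m1: inner = H(35 42 36 36 36 8d f0 fe af) = 04 43; tag = H(5f 28 5c 5c 5c 04 43) = 01e2
m2: inner = H(35 42 36 36 36 b6 6e 4d 24) = 02 ae; tag = H(5f 28 5c 5c 5c 02 ae) = 024b ← matches
m3: inner = H(35 42 36 36 36 58 63 44 49) = 02 61; tag = H(5f 28 5c 5c 5c 02 61) = 01fe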